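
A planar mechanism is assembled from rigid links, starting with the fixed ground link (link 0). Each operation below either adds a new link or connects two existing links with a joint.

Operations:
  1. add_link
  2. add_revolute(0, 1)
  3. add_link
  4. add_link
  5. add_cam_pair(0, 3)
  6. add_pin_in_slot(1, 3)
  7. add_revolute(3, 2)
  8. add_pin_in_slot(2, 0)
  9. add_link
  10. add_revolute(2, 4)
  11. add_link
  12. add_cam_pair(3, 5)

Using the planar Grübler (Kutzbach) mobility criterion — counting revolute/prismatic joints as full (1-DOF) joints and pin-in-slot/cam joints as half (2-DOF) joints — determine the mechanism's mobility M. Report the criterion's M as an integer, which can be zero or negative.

(L,J1,J2)=(1,0,0); link0 fixed
link1: (2,0,0)
R 0-1 [J1]: (2,1,0)
link2: (3,1,0)
link3: (4,1,0)
C 0-3 [J2]: (4,1,1)
PS 1-3 [J2]: (4,1,2)
R 3-2 [J1]: (4,2,2)
PS 2-0 [J2]: (4,2,3)
link4: (5,2,3)
R 2-4 [J1]: (5,3,3)
link5: (6,3,3)
C 3-5 [J2]: (6,3,4)
Grübler: 3·5 − 2·3 − 4 = 5

M = 5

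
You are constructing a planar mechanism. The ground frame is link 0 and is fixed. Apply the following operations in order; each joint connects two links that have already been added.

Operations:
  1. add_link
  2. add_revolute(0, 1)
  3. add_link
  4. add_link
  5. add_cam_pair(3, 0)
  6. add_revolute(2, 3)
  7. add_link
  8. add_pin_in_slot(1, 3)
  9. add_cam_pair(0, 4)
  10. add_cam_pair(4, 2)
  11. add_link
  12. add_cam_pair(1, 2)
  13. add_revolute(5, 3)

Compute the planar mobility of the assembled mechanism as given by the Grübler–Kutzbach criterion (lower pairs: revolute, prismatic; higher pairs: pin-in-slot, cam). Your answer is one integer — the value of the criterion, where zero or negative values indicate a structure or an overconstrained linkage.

M = 4

link 0 = ground. State L|J1|J2 = 1|0|0
+link1  2|0|0
R(0,1) f=1→J1  2|1|0
+link2  3|1|0
+link3  4|1|0
C(3,0) f=2→J2  4|1|1
R(2,3) f=1→J1  4|2|1
+link4  5|2|1
PS(1,3) f=2→J2  5|2|2
C(0,4) f=2→J2  5|2|3
C(4,2) f=2→J2  5|2|4
+link5  6|2|4
C(1,2) f=2→J2  6|2|5
R(5,3) f=1→J1  6|3|5
M = 3(6−1)−2·3−5 = 15−6−5 = 4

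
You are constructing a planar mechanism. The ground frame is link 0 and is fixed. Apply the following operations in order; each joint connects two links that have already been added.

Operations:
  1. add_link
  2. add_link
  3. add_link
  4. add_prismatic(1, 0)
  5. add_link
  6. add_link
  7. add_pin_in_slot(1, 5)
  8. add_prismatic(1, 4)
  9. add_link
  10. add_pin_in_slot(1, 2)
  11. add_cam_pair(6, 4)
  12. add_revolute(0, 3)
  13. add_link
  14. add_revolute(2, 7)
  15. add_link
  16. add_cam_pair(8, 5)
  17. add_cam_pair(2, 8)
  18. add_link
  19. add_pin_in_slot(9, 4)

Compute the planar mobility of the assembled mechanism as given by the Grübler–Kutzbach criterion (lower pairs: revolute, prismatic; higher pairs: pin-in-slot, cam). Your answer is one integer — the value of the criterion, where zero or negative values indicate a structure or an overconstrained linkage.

M = 13

L=1 J1=0 J2=0
add link → L=2 J1=0 J2=0
add link → L=3 J1=0 J2=0
add link → L=4 J1=0 J2=0
P@1,0 dof=1 J1 → L=4 J1=1 J2=0
add link → L=5 J1=1 J2=0
add link → L=6 J1=1 J2=0
PS@1,5 dof=2 J2 → L=6 J1=1 J2=1
P@1,4 dof=1 J1 → L=6 J1=2 J2=1
add link → L=7 J1=2 J2=1
PS@1,2 dof=2 J2 → L=7 J1=2 J2=2
C@6,4 dof=2 J2 → L=7 J1=2 J2=3
R@0,3 dof=1 J1 → L=7 J1=3 J2=3
add link → L=8 J1=3 J2=3
R@2,7 dof=1 J1 → L=8 J1=4 J2=3
add link → L=9 J1=4 J2=3
C@8,5 dof=2 J2 → L=9 J1=4 J2=4
C@2,8 dof=2 J2 → L=9 J1=4 J2=5
add link → L=10 J1=4 J2=5
PS@9,4 dof=2 J2 → L=10 J1=4 J2=6
M=3(L−1)−2J1−J2=3·9−2·4−6=13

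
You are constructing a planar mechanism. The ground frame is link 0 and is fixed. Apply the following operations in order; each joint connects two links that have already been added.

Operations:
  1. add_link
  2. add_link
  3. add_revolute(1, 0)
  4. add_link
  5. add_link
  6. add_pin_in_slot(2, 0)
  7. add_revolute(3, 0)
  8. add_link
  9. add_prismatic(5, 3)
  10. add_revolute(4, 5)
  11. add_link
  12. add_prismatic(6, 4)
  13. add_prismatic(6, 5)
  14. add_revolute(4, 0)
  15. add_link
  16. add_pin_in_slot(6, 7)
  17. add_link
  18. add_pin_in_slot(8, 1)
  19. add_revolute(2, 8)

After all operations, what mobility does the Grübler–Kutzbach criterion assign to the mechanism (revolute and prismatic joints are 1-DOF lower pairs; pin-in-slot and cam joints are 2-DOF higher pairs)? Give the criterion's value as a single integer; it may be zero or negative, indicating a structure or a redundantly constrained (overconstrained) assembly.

ground; <1,0,0>
#1 <2,0,0>
#2 <3,0,0>
R:1↔0 J1 <3,1,0>
#3 <4,1,0>
#4 <5,1,0>
PS:2↔0 J2 <5,1,1>
R:3↔0 J1 <5,2,1>
#5 <6,2,1>
P:5↔3 J1 <6,3,1>
R:4↔5 J1 <6,4,1>
#6 <7,4,1>
P:6↔4 J1 <7,5,1>
P:6↔5 J1 <7,6,1>
R:4↔0 J1 <7,7,1>
#7 <8,7,1>
PS:6↔7 J2 <8,7,2>
#8 <9,7,2>
PS:8↔1 J2 <9,7,3>
R:2↔8 J1 <9,8,3>
3×8 − 2×8 − 1×3 = 5

M = 5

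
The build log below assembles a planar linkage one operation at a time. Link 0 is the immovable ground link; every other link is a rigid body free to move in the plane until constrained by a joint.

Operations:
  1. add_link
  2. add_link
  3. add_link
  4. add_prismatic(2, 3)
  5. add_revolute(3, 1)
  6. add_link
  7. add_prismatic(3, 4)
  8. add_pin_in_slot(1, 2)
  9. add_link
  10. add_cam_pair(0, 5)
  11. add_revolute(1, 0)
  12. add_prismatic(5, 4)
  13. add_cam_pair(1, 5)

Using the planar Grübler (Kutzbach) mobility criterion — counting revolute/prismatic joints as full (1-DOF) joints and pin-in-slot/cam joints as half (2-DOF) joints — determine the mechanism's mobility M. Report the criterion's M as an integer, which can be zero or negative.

M = 2

L=1 J1=0 J2=0
add link → L=2 J1=0 J2=0
add link → L=3 J1=0 J2=0
add link → L=4 J1=0 J2=0
P@2,3 dof=1 J1 → L=4 J1=1 J2=0
R@3,1 dof=1 J1 → L=4 J1=2 J2=0
add link → L=5 J1=2 J2=0
P@3,4 dof=1 J1 → L=5 J1=3 J2=0
PS@1,2 dof=2 J2 → L=5 J1=3 J2=1
add link → L=6 J1=3 J2=1
C@0,5 dof=2 J2 → L=6 J1=3 J2=2
R@1,0 dof=1 J1 → L=6 J1=4 J2=2
P@5,4 dof=1 J1 → L=6 J1=5 J2=2
C@1,5 dof=2 J2 → L=6 J1=5 J2=3
M=3(L−1)−2J1−J2=3·5−2·5−3=2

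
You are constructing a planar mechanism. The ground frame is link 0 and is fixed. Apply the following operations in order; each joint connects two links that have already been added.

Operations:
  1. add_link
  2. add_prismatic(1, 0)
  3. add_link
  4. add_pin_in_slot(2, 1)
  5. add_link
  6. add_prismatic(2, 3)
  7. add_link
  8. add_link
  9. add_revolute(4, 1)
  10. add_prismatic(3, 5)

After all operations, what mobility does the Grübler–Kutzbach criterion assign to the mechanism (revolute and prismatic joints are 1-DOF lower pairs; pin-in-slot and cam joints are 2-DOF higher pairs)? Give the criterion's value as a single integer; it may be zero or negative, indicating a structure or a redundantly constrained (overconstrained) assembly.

M = 6

link 0 = ground. State L|J1|J2 = 1|0|0
+link1  2|0|0
P(1,0) f=1→J1  2|1|0
+link2  3|1|0
PS(2,1) f=2→J2  3|1|1
+link3  4|1|1
P(2,3) f=1→J1  4|2|1
+link4  5|2|1
+link5  6|2|1
R(4,1) f=1→J1  6|3|1
P(3,5) f=1→J1  6|4|1
M = 3(6−1)−2·4−1 = 15−8−1 = 6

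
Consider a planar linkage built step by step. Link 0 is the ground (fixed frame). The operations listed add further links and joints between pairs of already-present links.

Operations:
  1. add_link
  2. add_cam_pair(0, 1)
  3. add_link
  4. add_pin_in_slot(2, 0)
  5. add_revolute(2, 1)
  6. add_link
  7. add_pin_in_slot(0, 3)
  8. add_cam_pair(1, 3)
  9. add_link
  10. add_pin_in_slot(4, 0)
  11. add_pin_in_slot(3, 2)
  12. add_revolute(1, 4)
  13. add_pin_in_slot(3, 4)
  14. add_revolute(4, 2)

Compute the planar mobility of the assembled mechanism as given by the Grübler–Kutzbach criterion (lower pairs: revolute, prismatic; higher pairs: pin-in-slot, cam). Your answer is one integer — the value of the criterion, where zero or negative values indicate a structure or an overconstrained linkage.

(L,J1,J2)=(1,0,0); link0 fixed
link1: (2,0,0)
C 0-1 [J2]: (2,0,1)
link2: (3,0,1)
PS 2-0 [J2]: (3,0,2)
R 2-1 [J1]: (3,1,2)
link3: (4,1,2)
PS 0-3 [J2]: (4,1,3)
C 1-3 [J2]: (4,1,4)
link4: (5,1,4)
PS 4-0 [J2]: (5,1,5)
PS 3-2 [J2]: (5,1,6)
R 1-4 [J1]: (5,2,6)
PS 3-4 [J2]: (5,2,7)
R 4-2 [J1]: (5,3,7)
Grübler: 3·4 − 2·3 − 7 = -1

M = -1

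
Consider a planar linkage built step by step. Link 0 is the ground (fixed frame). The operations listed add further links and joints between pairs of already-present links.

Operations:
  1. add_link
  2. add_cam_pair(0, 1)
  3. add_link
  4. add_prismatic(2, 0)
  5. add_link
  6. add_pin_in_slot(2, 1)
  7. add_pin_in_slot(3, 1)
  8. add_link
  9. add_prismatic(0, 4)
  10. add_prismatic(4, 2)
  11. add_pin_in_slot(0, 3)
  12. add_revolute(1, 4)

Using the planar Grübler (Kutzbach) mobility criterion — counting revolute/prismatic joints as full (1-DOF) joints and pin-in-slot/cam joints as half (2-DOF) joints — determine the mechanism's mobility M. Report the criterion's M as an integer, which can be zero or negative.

L=1 J1=0 J2=0
add link → L=2 J1=0 J2=0
C@0,1 dof=2 J2 → L=2 J1=0 J2=1
add link → L=3 J1=0 J2=1
P@2,0 dof=1 J1 → L=3 J1=1 J2=1
add link → L=4 J1=1 J2=1
PS@2,1 dof=2 J2 → L=4 J1=1 J2=2
PS@3,1 dof=2 J2 → L=4 J1=1 J2=3
add link → L=5 J1=1 J2=3
P@0,4 dof=1 J1 → L=5 J1=2 J2=3
P@4,2 dof=1 J1 → L=5 J1=3 J2=3
PS@0,3 dof=2 J2 → L=5 J1=3 J2=4
R@1,4 dof=1 J1 → L=5 J1=4 J2=4
M=3(L−1)−2J1−J2=3·4−2·4−4=0

M = 0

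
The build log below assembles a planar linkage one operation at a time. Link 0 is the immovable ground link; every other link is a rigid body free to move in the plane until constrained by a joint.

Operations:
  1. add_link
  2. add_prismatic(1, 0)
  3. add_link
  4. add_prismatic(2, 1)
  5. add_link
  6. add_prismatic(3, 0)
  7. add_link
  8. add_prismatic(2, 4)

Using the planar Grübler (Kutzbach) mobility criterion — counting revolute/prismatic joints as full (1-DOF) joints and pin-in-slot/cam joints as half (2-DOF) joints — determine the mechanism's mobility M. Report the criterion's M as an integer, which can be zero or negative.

M = 4

link 0 = ground. State L|J1|J2 = 1|0|0
+link1  2|0|0
P(1,0) f=1→J1  2|1|0
+link2  3|1|0
P(2,1) f=1→J1  3|2|0
+link3  4|2|0
P(3,0) f=1→J1  4|3|0
+link4  5|3|0
P(2,4) f=1→J1  5|4|0
M = 3(5−1)−2·4−0 = 12−8−0 = 4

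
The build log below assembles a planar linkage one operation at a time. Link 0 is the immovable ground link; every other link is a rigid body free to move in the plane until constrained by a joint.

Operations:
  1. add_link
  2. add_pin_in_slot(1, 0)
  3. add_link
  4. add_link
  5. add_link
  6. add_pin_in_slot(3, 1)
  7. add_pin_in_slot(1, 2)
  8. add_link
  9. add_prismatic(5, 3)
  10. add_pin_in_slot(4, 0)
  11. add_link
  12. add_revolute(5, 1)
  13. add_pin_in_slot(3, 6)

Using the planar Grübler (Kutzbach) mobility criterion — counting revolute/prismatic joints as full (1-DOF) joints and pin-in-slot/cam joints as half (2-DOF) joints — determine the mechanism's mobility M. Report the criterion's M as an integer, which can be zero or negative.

link 0 = ground. State L|J1|J2 = 1|0|0
+link1  2|0|0
PS(1,0) f=2→J2  2|0|1
+link2  3|0|1
+link3  4|0|1
+link4  5|0|1
PS(3,1) f=2→J2  5|0|2
PS(1,2) f=2→J2  5|0|3
+link5  6|0|3
P(5,3) f=1→J1  6|1|3
PS(4,0) f=2→J2  6|1|4
+link6  7|1|4
R(5,1) f=1→J1  7|2|4
PS(3,6) f=2→J2  7|2|5
M = 3(7−1)−2·2−5 = 18−4−5 = 9

M = 9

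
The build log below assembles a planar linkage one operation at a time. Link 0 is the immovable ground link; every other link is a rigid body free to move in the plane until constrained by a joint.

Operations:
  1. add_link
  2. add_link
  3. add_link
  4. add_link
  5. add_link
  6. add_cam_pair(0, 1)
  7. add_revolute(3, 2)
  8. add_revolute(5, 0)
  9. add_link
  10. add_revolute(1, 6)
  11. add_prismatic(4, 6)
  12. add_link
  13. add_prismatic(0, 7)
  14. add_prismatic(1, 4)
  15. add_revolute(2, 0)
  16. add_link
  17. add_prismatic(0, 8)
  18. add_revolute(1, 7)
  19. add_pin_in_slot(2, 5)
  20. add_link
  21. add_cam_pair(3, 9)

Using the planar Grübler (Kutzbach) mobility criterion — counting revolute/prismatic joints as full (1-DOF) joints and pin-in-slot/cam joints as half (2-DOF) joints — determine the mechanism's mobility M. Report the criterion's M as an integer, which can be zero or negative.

M = 6

link 0 = ground. State L|J1|J2 = 1|0|0
+link1  2|0|0
+link2  3|0|0
+link3  4|0|0
+link4  5|0|0
+link5  6|0|0
C(0,1) f=2→J2  6|0|1
R(3,2) f=1→J1  6|1|1
R(5,0) f=1→J1  6|2|1
+link6  7|2|1
R(1,6) f=1→J1  7|3|1
P(4,6) f=1→J1  7|4|1
+link7  8|4|1
P(0,7) f=1→J1  8|5|1
P(1,4) f=1→J1  8|6|1
R(2,0) f=1→J1  8|7|1
+link8  9|7|1
P(0,8) f=1→J1  9|8|1
R(1,7) f=1→J1  9|9|1
PS(2,5) f=2→J2  9|9|2
+link9  10|9|2
C(3,9) f=2→J2  10|9|3
M = 3(10−1)−2·9−3 = 27−18−3 = 6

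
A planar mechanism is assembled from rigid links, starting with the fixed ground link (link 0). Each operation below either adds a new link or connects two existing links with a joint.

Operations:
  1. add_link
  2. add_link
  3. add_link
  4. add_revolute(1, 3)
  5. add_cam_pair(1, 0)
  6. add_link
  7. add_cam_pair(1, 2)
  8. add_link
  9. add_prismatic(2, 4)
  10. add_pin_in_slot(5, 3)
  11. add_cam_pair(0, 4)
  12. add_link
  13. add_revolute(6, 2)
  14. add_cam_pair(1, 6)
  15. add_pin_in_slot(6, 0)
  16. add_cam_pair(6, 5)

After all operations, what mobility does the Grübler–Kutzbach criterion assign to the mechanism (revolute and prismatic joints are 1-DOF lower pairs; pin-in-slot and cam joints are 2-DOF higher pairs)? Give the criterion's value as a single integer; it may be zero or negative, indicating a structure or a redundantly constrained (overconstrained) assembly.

ground; <1,0,0>
#1 <2,0,0>
#2 <3,0,0>
#3 <4,0,0>
R:1↔3 J1 <4,1,0>
C:1↔0 J2 <4,1,1>
#4 <5,1,1>
C:1↔2 J2 <5,1,2>
#5 <6,1,2>
P:2↔4 J1 <6,2,2>
PS:5↔3 J2 <6,2,3>
C:0↔4 J2 <6,2,4>
#6 <7,2,4>
R:6↔2 J1 <7,3,4>
C:1↔6 J2 <7,3,5>
PS:6↔0 J2 <7,3,6>
C:6↔5 J2 <7,3,7>
3×6 − 2×3 − 1×7 = 5

M = 5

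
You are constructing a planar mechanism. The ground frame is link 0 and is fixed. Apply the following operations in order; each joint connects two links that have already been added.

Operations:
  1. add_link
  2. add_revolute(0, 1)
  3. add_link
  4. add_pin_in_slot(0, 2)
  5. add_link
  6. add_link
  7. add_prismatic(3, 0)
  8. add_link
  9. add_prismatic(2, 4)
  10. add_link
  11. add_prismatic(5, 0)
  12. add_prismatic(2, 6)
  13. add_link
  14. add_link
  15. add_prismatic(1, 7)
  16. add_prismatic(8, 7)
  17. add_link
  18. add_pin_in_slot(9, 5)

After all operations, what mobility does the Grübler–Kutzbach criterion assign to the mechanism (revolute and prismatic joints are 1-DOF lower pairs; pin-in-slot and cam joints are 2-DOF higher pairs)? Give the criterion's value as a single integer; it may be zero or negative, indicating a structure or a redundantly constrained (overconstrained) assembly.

M = 11

ground; <1,0,0>
#1 <2,0,0>
R:0↔1 J1 <2,1,0>
#2 <3,1,0>
PS:0↔2 J2 <3,1,1>
#3 <4,1,1>
#4 <5,1,1>
P:3↔0 J1 <5,2,1>
#5 <6,2,1>
P:2↔4 J1 <6,3,1>
#6 <7,3,1>
P:5↔0 J1 <7,4,1>
P:2↔6 J1 <7,5,1>
#7 <8,5,1>
#8 <9,5,1>
P:1↔7 J1 <9,6,1>
P:8↔7 J1 <9,7,1>
#9 <10,7,1>
PS:9↔5 J2 <10,7,2>
3×9 − 2×7 − 1×2 = 11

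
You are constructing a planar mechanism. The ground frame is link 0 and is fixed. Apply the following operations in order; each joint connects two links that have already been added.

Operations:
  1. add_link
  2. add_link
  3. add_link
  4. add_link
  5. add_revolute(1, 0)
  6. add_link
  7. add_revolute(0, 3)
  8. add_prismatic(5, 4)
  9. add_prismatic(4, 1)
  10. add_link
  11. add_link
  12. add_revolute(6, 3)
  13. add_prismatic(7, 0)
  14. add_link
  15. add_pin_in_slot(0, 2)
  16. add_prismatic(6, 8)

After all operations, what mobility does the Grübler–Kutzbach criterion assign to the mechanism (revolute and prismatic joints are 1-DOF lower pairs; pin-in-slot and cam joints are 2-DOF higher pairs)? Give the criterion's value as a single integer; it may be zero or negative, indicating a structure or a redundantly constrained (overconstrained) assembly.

M = 9

(L,J1,J2)=(1,0,0); link0 fixed
link1: (2,0,0)
link2: (3,0,0)
link3: (4,0,0)
link4: (5,0,0)
R 1-0 [J1]: (5,1,0)
link5: (6,1,0)
R 0-3 [J1]: (6,2,0)
P 5-4 [J1]: (6,3,0)
P 4-1 [J1]: (6,4,0)
link6: (7,4,0)
link7: (8,4,0)
R 6-3 [J1]: (8,5,0)
P 7-0 [J1]: (8,6,0)
link8: (9,6,0)
PS 0-2 [J2]: (9,6,1)
P 6-8 [J1]: (9,7,1)
Grübler: 3·8 − 2·7 − 1 = 9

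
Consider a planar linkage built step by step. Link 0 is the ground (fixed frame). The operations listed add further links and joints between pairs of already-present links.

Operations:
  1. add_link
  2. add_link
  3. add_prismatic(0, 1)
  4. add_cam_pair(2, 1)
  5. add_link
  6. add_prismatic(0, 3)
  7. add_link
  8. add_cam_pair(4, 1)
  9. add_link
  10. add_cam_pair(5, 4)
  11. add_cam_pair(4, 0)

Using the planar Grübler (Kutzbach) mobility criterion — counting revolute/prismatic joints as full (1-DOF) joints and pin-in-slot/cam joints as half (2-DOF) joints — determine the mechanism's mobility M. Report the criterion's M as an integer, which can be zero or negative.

M = 7

ground; <1,0,0>
#1 <2,0,0>
#2 <3,0,0>
P:0↔1 J1 <3,1,0>
C:2↔1 J2 <3,1,1>
#3 <4,1,1>
P:0↔3 J1 <4,2,1>
#4 <5,2,1>
C:4↔1 J2 <5,2,2>
#5 <6,2,2>
C:5↔4 J2 <6,2,3>
C:4↔0 J2 <6,2,4>
3×5 − 2×2 − 1×4 = 7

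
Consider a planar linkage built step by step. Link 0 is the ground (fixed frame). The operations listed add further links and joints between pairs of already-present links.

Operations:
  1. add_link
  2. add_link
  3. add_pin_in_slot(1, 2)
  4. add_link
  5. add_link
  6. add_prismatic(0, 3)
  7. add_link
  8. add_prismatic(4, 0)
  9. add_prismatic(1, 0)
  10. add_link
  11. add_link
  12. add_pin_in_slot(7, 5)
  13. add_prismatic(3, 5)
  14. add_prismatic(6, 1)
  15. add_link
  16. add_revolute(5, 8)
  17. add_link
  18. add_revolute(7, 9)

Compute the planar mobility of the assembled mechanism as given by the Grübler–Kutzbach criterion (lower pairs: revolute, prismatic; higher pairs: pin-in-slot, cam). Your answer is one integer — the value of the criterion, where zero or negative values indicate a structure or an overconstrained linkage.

M = 11

(L,J1,J2)=(1,0,0); link0 fixed
link1: (2,0,0)
link2: (3,0,0)
PS 1-2 [J2]: (3,0,1)
link3: (4,0,1)
link4: (5,0,1)
P 0-3 [J1]: (5,1,1)
link5: (6,1,1)
P 4-0 [J1]: (6,2,1)
P 1-0 [J1]: (6,3,1)
link6: (7,3,1)
link7: (8,3,1)
PS 7-5 [J2]: (8,3,2)
P 3-5 [J1]: (8,4,2)
P 6-1 [J1]: (8,5,2)
link8: (9,5,2)
R 5-8 [J1]: (9,6,2)
link9: (10,6,2)
R 7-9 [J1]: (10,7,2)
Grübler: 3·9 − 2·7 − 2 = 11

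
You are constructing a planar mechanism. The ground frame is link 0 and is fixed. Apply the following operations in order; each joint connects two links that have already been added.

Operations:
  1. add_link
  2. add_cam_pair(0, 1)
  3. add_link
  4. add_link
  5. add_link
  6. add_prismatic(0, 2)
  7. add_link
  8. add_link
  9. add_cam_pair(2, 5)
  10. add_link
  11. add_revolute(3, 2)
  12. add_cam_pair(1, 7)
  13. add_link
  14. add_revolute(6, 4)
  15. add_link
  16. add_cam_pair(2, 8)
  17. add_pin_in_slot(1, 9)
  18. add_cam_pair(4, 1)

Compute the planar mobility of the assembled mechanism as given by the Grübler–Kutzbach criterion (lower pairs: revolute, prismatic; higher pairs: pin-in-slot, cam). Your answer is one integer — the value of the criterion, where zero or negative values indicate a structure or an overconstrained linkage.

(L,J1,J2)=(1,0,0); link0 fixed
link1: (2,0,0)
C 0-1 [J2]: (2,0,1)
link2: (3,0,1)
link3: (4,0,1)
link4: (5,0,1)
P 0-2 [J1]: (5,1,1)
link5: (6,1,1)
link6: (7,1,1)
C 2-5 [J2]: (7,1,2)
link7: (8,1,2)
R 3-2 [J1]: (8,2,2)
C 1-7 [J2]: (8,2,3)
link8: (9,2,3)
R 6-4 [J1]: (9,3,3)
link9: (10,3,3)
C 2-8 [J2]: (10,3,4)
PS 1-9 [J2]: (10,3,5)
C 4-1 [J2]: (10,3,6)
Grübler: 3·9 − 2·3 − 6 = 15

M = 15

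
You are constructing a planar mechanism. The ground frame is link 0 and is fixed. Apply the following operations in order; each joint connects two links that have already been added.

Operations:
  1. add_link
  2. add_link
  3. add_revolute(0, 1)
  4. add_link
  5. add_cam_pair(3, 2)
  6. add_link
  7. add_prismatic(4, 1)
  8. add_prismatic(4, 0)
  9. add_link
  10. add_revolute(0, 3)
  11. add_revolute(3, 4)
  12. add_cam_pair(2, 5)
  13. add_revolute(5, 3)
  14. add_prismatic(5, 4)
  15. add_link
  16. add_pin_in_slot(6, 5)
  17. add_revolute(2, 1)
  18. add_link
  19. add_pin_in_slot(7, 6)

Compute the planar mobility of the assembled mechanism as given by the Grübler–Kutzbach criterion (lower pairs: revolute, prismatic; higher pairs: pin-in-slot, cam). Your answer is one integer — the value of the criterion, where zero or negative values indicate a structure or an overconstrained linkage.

link 0 = ground. State L|J1|J2 = 1|0|0
+link1  2|0|0
+link2  3|0|0
R(0,1) f=1→J1  3|1|0
+link3  4|1|0
C(3,2) f=2→J2  4|1|1
+link4  5|1|1
P(4,1) f=1→J1  5|2|1
P(4,0) f=1→J1  5|3|1
+link5  6|3|1
R(0,3) f=1→J1  6|4|1
R(3,4) f=1→J1  6|5|1
C(2,5) f=2→J2  6|5|2
R(5,3) f=1→J1  6|6|2
P(5,4) f=1→J1  6|7|2
+link6  7|7|2
PS(6,5) f=2→J2  7|7|3
R(2,1) f=1→J1  7|8|3
+link7  8|8|3
PS(7,6) f=2→J2  8|8|4
M = 3(8−1)−2·8−4 = 21−16−4 = 1

M = 1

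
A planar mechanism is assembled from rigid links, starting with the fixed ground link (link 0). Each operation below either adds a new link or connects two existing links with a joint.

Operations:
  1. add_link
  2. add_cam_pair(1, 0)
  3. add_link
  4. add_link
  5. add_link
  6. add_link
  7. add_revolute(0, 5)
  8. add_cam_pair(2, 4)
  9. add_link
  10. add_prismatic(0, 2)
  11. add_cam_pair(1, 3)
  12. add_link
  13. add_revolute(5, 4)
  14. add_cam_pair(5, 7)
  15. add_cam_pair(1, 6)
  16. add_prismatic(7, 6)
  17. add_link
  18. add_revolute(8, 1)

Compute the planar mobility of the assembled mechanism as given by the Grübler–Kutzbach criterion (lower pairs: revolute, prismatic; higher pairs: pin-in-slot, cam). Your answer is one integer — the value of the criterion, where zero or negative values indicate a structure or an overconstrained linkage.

M = 9

ground; <1,0,0>
#1 <2,0,0>
C:1↔0 J2 <2,0,1>
#2 <3,0,1>
#3 <4,0,1>
#4 <5,0,1>
#5 <6,0,1>
R:0↔5 J1 <6,1,1>
C:2↔4 J2 <6,1,2>
#6 <7,1,2>
P:0↔2 J1 <7,2,2>
C:1↔3 J2 <7,2,3>
#7 <8,2,3>
R:5↔4 J1 <8,3,3>
C:5↔7 J2 <8,3,4>
C:1↔6 J2 <8,3,5>
P:7↔6 J1 <8,4,5>
#8 <9,4,5>
R:8↔1 J1 <9,5,5>
3×8 − 2×5 − 1×5 = 9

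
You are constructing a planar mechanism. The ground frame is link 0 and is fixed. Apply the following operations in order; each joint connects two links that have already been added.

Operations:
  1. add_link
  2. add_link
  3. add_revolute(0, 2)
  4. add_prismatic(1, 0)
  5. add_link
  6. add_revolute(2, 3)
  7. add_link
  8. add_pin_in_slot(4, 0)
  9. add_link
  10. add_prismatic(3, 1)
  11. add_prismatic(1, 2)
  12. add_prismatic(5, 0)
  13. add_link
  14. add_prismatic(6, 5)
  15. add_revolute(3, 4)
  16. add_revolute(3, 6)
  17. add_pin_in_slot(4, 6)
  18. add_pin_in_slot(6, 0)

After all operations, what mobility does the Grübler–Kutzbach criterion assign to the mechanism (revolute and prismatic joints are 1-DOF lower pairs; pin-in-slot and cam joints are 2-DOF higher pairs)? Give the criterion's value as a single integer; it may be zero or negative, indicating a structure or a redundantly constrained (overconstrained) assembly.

[1;0;0] (link 0 is ground)
L+ [2;0;0]
L+ [3;0;0]
R(0,2)∈J1 [3;1;0]
P(1,0)∈J1 [3;2;0]
L+ [4;2;0]
R(2,3)∈J1 [4;3;0]
L+ [5;3;0]
PS(4,0)∈J2 [5;3;1]
L+ [6;3;1]
P(3,1)∈J1 [6;4;1]
P(1,2)∈J1 [6;5;1]
P(5,0)∈J1 [6;6;1]
L+ [7;6;1]
P(6,5)∈J1 [7;7;1]
R(3,4)∈J1 [7;8;1]
R(3,6)∈J1 [7;9;1]
PS(4,6)∈J2 [7;9;2]
PS(6,0)∈J2 [7;9;3]
mobility = 18 − 18 − 3 = -3

M = -3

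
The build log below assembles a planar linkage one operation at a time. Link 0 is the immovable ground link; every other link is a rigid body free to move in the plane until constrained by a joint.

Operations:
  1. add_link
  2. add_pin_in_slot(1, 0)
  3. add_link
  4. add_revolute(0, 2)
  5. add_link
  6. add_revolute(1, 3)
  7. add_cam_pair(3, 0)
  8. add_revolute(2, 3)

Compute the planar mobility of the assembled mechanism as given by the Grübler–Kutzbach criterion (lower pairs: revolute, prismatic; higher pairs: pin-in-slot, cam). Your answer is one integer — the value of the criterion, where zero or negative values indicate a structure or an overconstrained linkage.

M = 1

link 0 = ground. State L|J1|J2 = 1|0|0
+link1  2|0|0
PS(1,0) f=2→J2  2|0|1
+link2  3|0|1
R(0,2) f=1→J1  3|1|1
+link3  4|1|1
R(1,3) f=1→J1  4|2|1
C(3,0) f=2→J2  4|2|2
R(2,3) f=1→J1  4|3|2
M = 3(4−1)−2·3−2 = 9−6−2 = 1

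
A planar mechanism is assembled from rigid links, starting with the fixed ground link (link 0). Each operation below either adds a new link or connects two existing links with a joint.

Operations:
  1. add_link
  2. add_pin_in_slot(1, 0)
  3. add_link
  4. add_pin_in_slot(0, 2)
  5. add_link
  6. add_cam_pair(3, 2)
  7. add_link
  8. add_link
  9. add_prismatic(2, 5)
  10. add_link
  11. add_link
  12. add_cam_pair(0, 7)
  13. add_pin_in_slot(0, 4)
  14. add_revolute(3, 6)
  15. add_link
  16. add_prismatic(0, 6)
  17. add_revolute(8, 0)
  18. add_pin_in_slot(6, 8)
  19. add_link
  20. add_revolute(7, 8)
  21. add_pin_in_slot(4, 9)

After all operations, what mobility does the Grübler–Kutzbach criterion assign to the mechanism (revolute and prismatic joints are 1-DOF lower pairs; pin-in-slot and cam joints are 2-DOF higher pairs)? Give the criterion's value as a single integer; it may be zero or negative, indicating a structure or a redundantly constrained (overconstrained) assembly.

M = 10

(L,J1,J2)=(1,0,0); link0 fixed
link1: (2,0,0)
PS 1-0 [J2]: (2,0,1)
link2: (3,0,1)
PS 0-2 [J2]: (3,0,2)
link3: (4,0,2)
C 3-2 [J2]: (4,0,3)
link4: (5,0,3)
link5: (6,0,3)
P 2-5 [J1]: (6,1,3)
link6: (7,1,3)
link7: (8,1,3)
C 0-7 [J2]: (8,1,4)
PS 0-4 [J2]: (8,1,5)
R 3-6 [J1]: (8,2,5)
link8: (9,2,5)
P 0-6 [J1]: (9,3,5)
R 8-0 [J1]: (9,4,5)
PS 6-8 [J2]: (9,4,6)
link9: (10,4,6)
R 7-8 [J1]: (10,5,6)
PS 4-9 [J2]: (10,5,7)
Grübler: 3·9 − 2·5 − 7 = 10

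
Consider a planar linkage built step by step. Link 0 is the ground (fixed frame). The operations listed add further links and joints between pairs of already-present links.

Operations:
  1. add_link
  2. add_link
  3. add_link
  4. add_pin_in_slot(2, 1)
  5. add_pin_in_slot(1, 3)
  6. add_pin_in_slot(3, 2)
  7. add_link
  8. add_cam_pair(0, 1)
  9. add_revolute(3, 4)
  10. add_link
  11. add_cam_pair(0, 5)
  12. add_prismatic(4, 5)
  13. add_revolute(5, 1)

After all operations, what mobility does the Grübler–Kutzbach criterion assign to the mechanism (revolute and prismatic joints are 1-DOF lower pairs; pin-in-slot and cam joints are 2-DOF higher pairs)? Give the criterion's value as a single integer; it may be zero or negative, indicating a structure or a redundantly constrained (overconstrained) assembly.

link 0 = ground. State L|J1|J2 = 1|0|0
+link1  2|0|0
+link2  3|0|0
+link3  4|0|0
PS(2,1) f=2→J2  4|0|1
PS(1,3) f=2→J2  4|0|2
PS(3,2) f=2→J2  4|0|3
+link4  5|0|3
C(0,1) f=2→J2  5|0|4
R(3,4) f=1→J1  5|1|4
+link5  6|1|4
C(0,5) f=2→J2  6|1|5
P(4,5) f=1→J1  6|2|5
R(5,1) f=1→J1  6|3|5
M = 3(6−1)−2·3−5 = 15−6−5 = 4

M = 4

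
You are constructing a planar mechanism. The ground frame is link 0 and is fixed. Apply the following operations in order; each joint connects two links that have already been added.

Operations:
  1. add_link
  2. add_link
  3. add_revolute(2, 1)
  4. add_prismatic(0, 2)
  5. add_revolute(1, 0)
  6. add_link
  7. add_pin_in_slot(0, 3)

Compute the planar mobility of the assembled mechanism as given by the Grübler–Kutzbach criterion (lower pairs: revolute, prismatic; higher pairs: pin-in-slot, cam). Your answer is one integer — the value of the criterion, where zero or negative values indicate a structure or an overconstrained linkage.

M = 2

[1;0;0] (link 0 is ground)
L+ [2;0;0]
L+ [3;0;0]
R(2,1)∈J1 [3;1;0]
P(0,2)∈J1 [3;2;0]
R(1,0)∈J1 [3;3;0]
L+ [4;3;0]
PS(0,3)∈J2 [4;3;1]
mobility = 9 − 6 − 1 = 2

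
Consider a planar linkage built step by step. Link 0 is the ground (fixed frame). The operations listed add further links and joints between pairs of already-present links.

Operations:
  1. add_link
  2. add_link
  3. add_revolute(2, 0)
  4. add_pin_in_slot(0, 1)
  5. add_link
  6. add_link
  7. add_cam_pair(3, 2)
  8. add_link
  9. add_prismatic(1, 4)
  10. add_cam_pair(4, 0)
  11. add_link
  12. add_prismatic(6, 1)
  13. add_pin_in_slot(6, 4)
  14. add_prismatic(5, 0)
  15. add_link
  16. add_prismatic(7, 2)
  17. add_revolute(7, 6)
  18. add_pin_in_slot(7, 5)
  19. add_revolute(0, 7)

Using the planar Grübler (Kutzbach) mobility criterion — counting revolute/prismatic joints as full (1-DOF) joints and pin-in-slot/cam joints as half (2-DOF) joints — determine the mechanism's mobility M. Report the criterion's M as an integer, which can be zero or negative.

M = 2

(L,J1,J2)=(1,0,0); link0 fixed
link1: (2,0,0)
link2: (3,0,0)
R 2-0 [J1]: (3,1,0)
PS 0-1 [J2]: (3,1,1)
link3: (4,1,1)
link4: (5,1,1)
C 3-2 [J2]: (5,1,2)
link5: (6,1,2)
P 1-4 [J1]: (6,2,2)
C 4-0 [J2]: (6,2,3)
link6: (7,2,3)
P 6-1 [J1]: (7,3,3)
PS 6-4 [J2]: (7,3,4)
P 5-0 [J1]: (7,4,4)
link7: (8,4,4)
P 7-2 [J1]: (8,5,4)
R 7-6 [J1]: (8,6,4)
PS 7-5 [J2]: (8,6,5)
R 0-7 [J1]: (8,7,5)
Grübler: 3·7 − 2·7 − 5 = 2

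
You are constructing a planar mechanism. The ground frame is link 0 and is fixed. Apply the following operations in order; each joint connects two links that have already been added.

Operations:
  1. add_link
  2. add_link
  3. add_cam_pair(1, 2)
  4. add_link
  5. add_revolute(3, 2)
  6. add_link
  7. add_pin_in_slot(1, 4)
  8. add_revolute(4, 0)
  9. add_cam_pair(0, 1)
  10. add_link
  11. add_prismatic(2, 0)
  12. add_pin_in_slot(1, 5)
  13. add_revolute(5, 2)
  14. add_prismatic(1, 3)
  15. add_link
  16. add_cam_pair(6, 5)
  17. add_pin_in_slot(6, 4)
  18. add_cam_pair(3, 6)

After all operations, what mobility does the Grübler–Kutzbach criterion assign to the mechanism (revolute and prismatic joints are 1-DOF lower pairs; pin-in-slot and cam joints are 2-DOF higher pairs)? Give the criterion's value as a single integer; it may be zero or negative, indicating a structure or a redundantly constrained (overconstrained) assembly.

link 0 = ground. State L|J1|J2 = 1|0|0
+link1  2|0|0
+link2  3|0|0
C(1,2) f=2→J2  3|0|1
+link3  4|0|1
R(3,2) f=1→J1  4|1|1
+link4  5|1|1
PS(1,4) f=2→J2  5|1|2
R(4,0) f=1→J1  5|2|2
C(0,1) f=2→J2  5|2|3
+link5  6|2|3
P(2,0) f=1→J1  6|3|3
PS(1,5) f=2→J2  6|3|4
R(5,2) f=1→J1  6|4|4
P(1,3) f=1→J1  6|5|4
+link6  7|5|4
C(6,5) f=2→J2  7|5|5
PS(6,4) f=2→J2  7|5|6
C(3,6) f=2→J2  7|5|7
M = 3(7−1)−2·5−7 = 18−10−7 = 1

M = 1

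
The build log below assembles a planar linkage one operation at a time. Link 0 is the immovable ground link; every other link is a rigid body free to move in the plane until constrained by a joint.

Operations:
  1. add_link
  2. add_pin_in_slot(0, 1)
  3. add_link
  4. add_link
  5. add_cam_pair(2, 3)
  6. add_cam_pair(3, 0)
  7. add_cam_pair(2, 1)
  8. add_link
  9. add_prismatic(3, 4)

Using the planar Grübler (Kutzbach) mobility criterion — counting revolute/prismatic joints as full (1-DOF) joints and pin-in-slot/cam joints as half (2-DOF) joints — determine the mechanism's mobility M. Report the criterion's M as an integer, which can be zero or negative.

M = 6

[1;0;0] (link 0 is ground)
L+ [2;0;0]
PS(0,1)∈J2 [2;0;1]
L+ [3;0;1]
L+ [4;0;1]
C(2,3)∈J2 [4;0;2]
C(3,0)∈J2 [4;0;3]
C(2,1)∈J2 [4;0;4]
L+ [5;0;4]
P(3,4)∈J1 [5;1;4]
mobility = 12 − 2 − 4 = 6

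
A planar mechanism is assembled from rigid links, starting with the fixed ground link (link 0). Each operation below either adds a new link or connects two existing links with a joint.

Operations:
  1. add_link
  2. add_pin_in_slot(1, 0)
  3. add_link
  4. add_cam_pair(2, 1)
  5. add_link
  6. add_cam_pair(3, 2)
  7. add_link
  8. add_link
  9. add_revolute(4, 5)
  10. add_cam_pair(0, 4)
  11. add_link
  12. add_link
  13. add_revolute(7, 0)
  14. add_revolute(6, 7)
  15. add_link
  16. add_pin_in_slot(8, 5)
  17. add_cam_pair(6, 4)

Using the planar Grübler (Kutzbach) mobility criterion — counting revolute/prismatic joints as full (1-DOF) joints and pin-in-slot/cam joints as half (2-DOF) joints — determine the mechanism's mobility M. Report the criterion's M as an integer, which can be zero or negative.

L=1 J1=0 J2=0
add link → L=2 J1=0 J2=0
PS@1,0 dof=2 J2 → L=2 J1=0 J2=1
add link → L=3 J1=0 J2=1
C@2,1 dof=2 J2 → L=3 J1=0 J2=2
add link → L=4 J1=0 J2=2
C@3,2 dof=2 J2 → L=4 J1=0 J2=3
add link → L=5 J1=0 J2=3
add link → L=6 J1=0 J2=3
R@4,5 dof=1 J1 → L=6 J1=1 J2=3
C@0,4 dof=2 J2 → L=6 J1=1 J2=4
add link → L=7 J1=1 J2=4
add link → L=8 J1=1 J2=4
R@7,0 dof=1 J1 → L=8 J1=2 J2=4
R@6,7 dof=1 J1 → L=8 J1=3 J2=4
add link → L=9 J1=3 J2=4
PS@8,5 dof=2 J2 → L=9 J1=3 J2=5
C@6,4 dof=2 J2 → L=9 J1=3 J2=6
M=3(L−1)−2J1−J2=3·8−2·3−6=12

M = 12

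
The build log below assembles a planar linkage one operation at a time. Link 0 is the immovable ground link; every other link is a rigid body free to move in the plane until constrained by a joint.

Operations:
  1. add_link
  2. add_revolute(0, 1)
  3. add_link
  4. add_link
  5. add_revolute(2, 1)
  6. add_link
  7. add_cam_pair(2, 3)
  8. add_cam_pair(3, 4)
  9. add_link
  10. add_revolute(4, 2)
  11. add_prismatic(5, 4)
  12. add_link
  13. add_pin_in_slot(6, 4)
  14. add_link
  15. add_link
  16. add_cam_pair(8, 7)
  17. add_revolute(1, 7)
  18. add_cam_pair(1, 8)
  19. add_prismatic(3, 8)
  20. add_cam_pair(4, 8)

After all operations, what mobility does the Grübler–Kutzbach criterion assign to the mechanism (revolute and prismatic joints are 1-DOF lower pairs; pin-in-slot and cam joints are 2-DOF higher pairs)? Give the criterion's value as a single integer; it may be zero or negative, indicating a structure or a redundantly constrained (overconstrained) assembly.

ground; <1,0,0>
#1 <2,0,0>
R:0↔1 J1 <2,1,0>
#2 <3,1,0>
#3 <4,1,0>
R:2↔1 J1 <4,2,0>
#4 <5,2,0>
C:2↔3 J2 <5,2,1>
C:3↔4 J2 <5,2,2>
#5 <6,2,2>
R:4↔2 J1 <6,3,2>
P:5↔4 J1 <6,4,2>
#6 <7,4,2>
PS:6↔4 J2 <7,4,3>
#7 <8,4,3>
#8 <9,4,3>
C:8↔7 J2 <9,4,4>
R:1↔7 J1 <9,5,4>
C:1↔8 J2 <9,5,5>
P:3↔8 J1 <9,6,5>
C:4↔8 J2 <9,6,6>
3×8 − 2×6 − 1×6 = 6

M = 6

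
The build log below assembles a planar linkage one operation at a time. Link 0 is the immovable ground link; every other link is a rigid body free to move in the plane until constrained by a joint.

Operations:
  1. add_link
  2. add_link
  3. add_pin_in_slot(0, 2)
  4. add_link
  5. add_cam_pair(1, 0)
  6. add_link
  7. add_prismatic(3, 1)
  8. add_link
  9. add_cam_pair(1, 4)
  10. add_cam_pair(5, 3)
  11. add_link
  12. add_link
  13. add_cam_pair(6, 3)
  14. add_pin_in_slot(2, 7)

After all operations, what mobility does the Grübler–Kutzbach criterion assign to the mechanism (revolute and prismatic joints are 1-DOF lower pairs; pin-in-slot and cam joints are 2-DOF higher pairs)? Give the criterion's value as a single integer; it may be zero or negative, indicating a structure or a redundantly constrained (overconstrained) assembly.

M = 13

[1;0;0] (link 0 is ground)
L+ [2;0;0]
L+ [3;0;0]
PS(0,2)∈J2 [3;0;1]
L+ [4;0;1]
C(1,0)∈J2 [4;0;2]
L+ [5;0;2]
P(3,1)∈J1 [5;1;2]
L+ [6;1;2]
C(1,4)∈J2 [6;1;3]
C(5,3)∈J2 [6;1;4]
L+ [7;1;4]
L+ [8;1;4]
C(6,3)∈J2 [8;1;5]
PS(2,7)∈J2 [8;1;6]
mobility = 21 − 2 − 6 = 13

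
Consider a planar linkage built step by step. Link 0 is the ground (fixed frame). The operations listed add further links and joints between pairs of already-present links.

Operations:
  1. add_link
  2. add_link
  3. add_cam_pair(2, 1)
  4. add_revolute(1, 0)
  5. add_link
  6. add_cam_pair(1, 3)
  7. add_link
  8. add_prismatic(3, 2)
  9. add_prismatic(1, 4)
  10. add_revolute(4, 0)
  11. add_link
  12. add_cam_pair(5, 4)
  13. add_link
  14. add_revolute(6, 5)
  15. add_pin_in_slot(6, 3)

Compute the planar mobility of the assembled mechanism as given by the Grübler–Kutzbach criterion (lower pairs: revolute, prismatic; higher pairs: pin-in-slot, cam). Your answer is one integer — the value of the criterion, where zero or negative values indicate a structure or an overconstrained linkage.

M = 4

L=1 J1=0 J2=0
add link → L=2 J1=0 J2=0
add link → L=3 J1=0 J2=0
C@2,1 dof=2 J2 → L=3 J1=0 J2=1
R@1,0 dof=1 J1 → L=3 J1=1 J2=1
add link → L=4 J1=1 J2=1
C@1,3 dof=2 J2 → L=4 J1=1 J2=2
add link → L=5 J1=1 J2=2
P@3,2 dof=1 J1 → L=5 J1=2 J2=2
P@1,4 dof=1 J1 → L=5 J1=3 J2=2
R@4,0 dof=1 J1 → L=5 J1=4 J2=2
add link → L=6 J1=4 J2=2
C@5,4 dof=2 J2 → L=6 J1=4 J2=3
add link → L=7 J1=4 J2=3
R@6,5 dof=1 J1 → L=7 J1=5 J2=3
PS@6,3 dof=2 J2 → L=7 J1=5 J2=4
M=3(L−1)−2J1−J2=3·6−2·5−4=4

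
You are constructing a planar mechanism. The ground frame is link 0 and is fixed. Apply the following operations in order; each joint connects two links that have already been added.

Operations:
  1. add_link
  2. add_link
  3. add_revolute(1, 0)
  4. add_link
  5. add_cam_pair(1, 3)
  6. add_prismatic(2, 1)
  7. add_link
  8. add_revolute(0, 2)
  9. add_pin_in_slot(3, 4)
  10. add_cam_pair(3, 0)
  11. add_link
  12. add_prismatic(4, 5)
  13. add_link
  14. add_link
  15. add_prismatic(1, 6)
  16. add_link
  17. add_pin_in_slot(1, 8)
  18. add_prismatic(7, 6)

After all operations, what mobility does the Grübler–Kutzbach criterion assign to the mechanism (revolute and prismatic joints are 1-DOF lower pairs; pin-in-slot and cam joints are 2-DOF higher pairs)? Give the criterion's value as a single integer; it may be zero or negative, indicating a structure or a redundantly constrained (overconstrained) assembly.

M = 8

(L,J1,J2)=(1,0,0); link0 fixed
link1: (2,0,0)
link2: (3,0,0)
R 1-0 [J1]: (3,1,0)
link3: (4,1,0)
C 1-3 [J2]: (4,1,1)
P 2-1 [J1]: (4,2,1)
link4: (5,2,1)
R 0-2 [J1]: (5,3,1)
PS 3-4 [J2]: (5,3,2)
C 3-0 [J2]: (5,3,3)
link5: (6,3,3)
P 4-5 [J1]: (6,4,3)
link6: (7,4,3)
link7: (8,4,3)
P 1-6 [J1]: (8,5,3)
link8: (9,5,3)
PS 1-8 [J2]: (9,5,4)
P 7-6 [J1]: (9,6,4)
Grübler: 3·8 − 2·6 − 4 = 8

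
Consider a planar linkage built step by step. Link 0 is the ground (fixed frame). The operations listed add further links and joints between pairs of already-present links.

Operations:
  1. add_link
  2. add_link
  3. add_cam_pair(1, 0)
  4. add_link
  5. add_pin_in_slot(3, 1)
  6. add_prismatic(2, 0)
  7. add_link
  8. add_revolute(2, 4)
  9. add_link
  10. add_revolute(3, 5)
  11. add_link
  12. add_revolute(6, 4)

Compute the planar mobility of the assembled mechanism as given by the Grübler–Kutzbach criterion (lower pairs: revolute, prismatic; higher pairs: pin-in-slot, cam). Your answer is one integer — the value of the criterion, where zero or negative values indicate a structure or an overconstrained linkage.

[1;0;0] (link 0 is ground)
L+ [2;0;0]
L+ [3;0;0]
C(1,0)∈J2 [3;0;1]
L+ [4;0;1]
PS(3,1)∈J2 [4;0;2]
P(2,0)∈J1 [4;1;2]
L+ [5;1;2]
R(2,4)∈J1 [5;2;2]
L+ [6;2;2]
R(3,5)∈J1 [6;3;2]
L+ [7;3;2]
R(6,4)∈J1 [7;4;2]
mobility = 18 − 8 − 2 = 8

M = 8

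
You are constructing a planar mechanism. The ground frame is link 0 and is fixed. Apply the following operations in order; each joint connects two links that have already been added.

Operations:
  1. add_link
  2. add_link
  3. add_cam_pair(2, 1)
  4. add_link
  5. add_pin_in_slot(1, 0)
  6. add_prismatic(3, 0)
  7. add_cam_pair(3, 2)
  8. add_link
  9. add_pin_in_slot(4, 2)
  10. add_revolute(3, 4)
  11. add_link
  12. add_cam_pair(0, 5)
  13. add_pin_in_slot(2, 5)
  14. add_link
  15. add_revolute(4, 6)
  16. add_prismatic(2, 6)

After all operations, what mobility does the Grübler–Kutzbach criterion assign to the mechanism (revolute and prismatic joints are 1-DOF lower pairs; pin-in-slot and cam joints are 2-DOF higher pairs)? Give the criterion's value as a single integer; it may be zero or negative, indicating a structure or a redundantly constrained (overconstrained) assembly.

M = 4

L=1 J1=0 J2=0
add link → L=2 J1=0 J2=0
add link → L=3 J1=0 J2=0
C@2,1 dof=2 J2 → L=3 J1=0 J2=1
add link → L=4 J1=0 J2=1
PS@1,0 dof=2 J2 → L=4 J1=0 J2=2
P@3,0 dof=1 J1 → L=4 J1=1 J2=2
C@3,2 dof=2 J2 → L=4 J1=1 J2=3
add link → L=5 J1=1 J2=3
PS@4,2 dof=2 J2 → L=5 J1=1 J2=4
R@3,4 dof=1 J1 → L=5 J1=2 J2=4
add link → L=6 J1=2 J2=4
C@0,5 dof=2 J2 → L=6 J1=2 J2=5
PS@2,5 dof=2 J2 → L=6 J1=2 J2=6
add link → L=7 J1=2 J2=6
R@4,6 dof=1 J1 → L=7 J1=3 J2=6
P@2,6 dof=1 J1 → L=7 J1=4 J2=6
M=3(L−1)−2J1−J2=3·6−2·4−6=4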